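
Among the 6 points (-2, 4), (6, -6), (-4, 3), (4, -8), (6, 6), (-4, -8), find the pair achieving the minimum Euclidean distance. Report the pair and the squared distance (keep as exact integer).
Pair = ((-2, 4), (-4, 3)); squared distance = 5

Compute all C(6, 2) = 15 pairwise squared distances (x_i − x_j)² + (y_i − y_j)². The minimum is 5, attained by the pair ((-2, 4), (-4, 3)).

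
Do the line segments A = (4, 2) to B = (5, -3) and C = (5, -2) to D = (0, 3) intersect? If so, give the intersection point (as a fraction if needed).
Yes; intersection at (19/4, -7/4) (t = 3/4 on AB, s = 1/20 on CD)

Parametrize AB as A + t(B − A) = (4 + 1 t, 2 + -5 t) and CD as C + s(D − C) = (5 + -5 s, -2 + 5 s). Solve the linear system for (t, s). Determinant = 20 ≠ 0, so a unique intersection of the containing lines exists. Solution: t = 3/4, s = 1/20 — both in [0, 1], so the segments cross. Intersection point: (19/4, -7/4).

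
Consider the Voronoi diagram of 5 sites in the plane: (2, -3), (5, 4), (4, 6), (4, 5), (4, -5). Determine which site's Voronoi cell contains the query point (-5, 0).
Nearest site = (2, -3)

The Voronoi cell of site s contains exactly those query points closer to s than to any other site. Compute squared distances from q = (-5, 0) to each site:
  (2 − -5)² + (-3 − 0)² = 58
  (4 − -5)² + (-5 − 0)² = 106
  (4 − -5)² + (5 − 0)² = 106
  (5 − -5)² + (4 − 0)² = 116
  (4 − -5)² + (6 − 0)² = 117
Minimum is attained by (2, -3), so q lies in its Voronoi cell.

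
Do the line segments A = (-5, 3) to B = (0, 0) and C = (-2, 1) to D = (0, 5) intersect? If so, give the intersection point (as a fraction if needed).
Yes; intersection at (-25/13, 15/13) (t = 8/13 on AB, s = 1/26 on CD)

Parametrize AB as A + t(B − A) = (-5 + 5 t, 3 + -3 t) and CD as C + s(D − C) = (-2 + 2 s, 1 + 4 s). Solve the linear system for (t, s). Determinant = -26 ≠ 0, so a unique intersection of the containing lines exists. Solution: t = 8/13, s = 1/26 — both in [0, 1], so the segments cross. Intersection point: (-25/13, 15/13).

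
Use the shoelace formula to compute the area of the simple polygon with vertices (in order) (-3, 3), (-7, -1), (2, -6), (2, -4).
Area = 33

Shoelace formula: Area = (1/2) |Σ_i (x_i · y_{i+1} − x_{i+1} · y_i)| (indices mod n). Compute each cross term:
  (-3)(-1) − (-7)(3) = 24
  (-7)(-6) − (2)(-1) = 44
  (2)(-4) − (2)(-6) = 4
  (2)(3) − (-3)(-4) = -6
Sum = 66, so (signed) Area = 66/2 = 33, |Area| = 33.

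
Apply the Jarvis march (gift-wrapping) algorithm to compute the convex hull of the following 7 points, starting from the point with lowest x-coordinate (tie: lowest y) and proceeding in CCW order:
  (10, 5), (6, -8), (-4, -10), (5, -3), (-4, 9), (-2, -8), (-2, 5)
Hull (CCW) = [(-4, -10), (6, -8), (10, 5), (-4, 9)]

Jarvis march: at each step, from the current hull vertex p, select the next vertex q as the point such that every other point lies strictly to the left of (or on) the directed line p → q. (Equivalently: for every other point r, the cross product (q − p) × (r − p) ≥ 0.)
Starting point (lowest x, tie lowest y): (-4, -10). Wrap until returning to start. Resulting hull: (-4, -10), (6, -8), (10, 5), (-4, 9).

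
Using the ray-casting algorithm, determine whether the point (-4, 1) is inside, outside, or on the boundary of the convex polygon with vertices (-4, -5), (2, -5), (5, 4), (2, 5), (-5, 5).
The point (-4, 1) lies strictly inside the polygon

Cast a horizontal ray to the right from the query point and count how many polygon edges it crosses (each edge strictly once or zero times, handled with the usual half-open convention). 
Parity of crossings → odd ⇒ inside.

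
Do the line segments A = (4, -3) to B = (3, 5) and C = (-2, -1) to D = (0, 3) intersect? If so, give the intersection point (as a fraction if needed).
No (intersection of containing lines falls outside at least one segment)

Parametrize and solve: t = 7/5, s = 23/10. At least one of these is outside [0, 1], so the segments do not intersect.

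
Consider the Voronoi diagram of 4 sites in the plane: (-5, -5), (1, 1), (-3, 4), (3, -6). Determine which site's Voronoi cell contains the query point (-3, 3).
Nearest site = (-3, 4)

The Voronoi cell of site s contains exactly those query points closer to s than to any other site. Compute squared distances from q = (-3, 3) to each site:
  (-3 − -3)² + (4 − 3)² = 1
  (1 − -3)² + (1 − 3)² = 20
  (-5 − -3)² + (-5 − 3)² = 68
  (3 − -3)² + (-6 − 3)² = 117
Minimum is attained by (-3, 4), so q lies in its Voronoi cell.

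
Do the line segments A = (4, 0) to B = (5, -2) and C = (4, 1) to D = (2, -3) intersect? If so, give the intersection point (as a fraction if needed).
No (intersection of containing lines falls outside at least one segment)

Parametrize and solve: t = -1/4, s = 1/8. At least one of these is outside [0, 1], so the segments do not intersect.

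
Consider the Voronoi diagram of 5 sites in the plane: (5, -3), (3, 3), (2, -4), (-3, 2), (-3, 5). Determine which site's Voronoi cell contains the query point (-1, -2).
Nearest site = (2, -4)

The Voronoi cell of site s contains exactly those query points closer to s than to any other site. Compute squared distances from q = (-1, -2) to each site:
  (2 − -1)² + (-4 − -2)² = 13
  (-3 − -1)² + (2 − -2)² = 20
  (5 − -1)² + (-3 − -2)² = 37
  (3 − -1)² + (3 − -2)² = 41
  (-3 − -1)² + (5 − -2)² = 53
Minimum is attained by (2, -4), so q lies in its Voronoi cell.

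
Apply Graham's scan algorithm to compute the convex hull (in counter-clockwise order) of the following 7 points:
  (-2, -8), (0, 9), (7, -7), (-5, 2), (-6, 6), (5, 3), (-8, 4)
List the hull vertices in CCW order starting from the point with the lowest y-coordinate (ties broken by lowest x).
Hull (CCW) = [(-2, -8), (7, -7), (5, 3), (0, 9), (-6, 6), (-8, 4)]

Graham scan procedure:
  1. Find the pivot p₀ = point with lowest y (tie → lowest x): (-2, -8).
  2. Sort the remaining points by polar angle around p₀.
  3. Walk through sorted points, maintaining a stack; pop the top while the last three entries make a non-left turn (cross product ≤ 0).
  4. Final stack is the convex hull in CCW order: (-2, -8), (7, -7), (5, 3), (0, 9), (-6, 6), (-8, 4).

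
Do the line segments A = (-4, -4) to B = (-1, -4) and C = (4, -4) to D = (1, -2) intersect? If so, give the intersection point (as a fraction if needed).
No (intersection of containing lines falls outside at least one segment)

Parametrize and solve: t = 8/3, s = 0. At least one of these is outside [0, 1], so the segments do not intersect.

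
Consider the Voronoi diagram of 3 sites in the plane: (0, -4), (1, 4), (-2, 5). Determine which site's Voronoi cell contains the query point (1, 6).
Nearest site = (1, 4)

The Voronoi cell of site s contains exactly those query points closer to s than to any other site. Compute squared distances from q = (1, 6) to each site:
  (1 − 1)² + (4 − 6)² = 4
  (-2 − 1)² + (5 − 6)² = 10
  (0 − 1)² + (-4 − 6)² = 101
Minimum is attained by (1, 4), so q lies in its Voronoi cell.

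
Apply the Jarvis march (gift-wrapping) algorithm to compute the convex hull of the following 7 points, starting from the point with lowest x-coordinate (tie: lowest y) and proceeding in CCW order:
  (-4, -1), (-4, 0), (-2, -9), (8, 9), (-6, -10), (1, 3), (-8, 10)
Hull (CCW) = [(-8, 10), (-6, -10), (-2, -9), (8, 9)]

Jarvis march: at each step, from the current hull vertex p, select the next vertex q as the point such that every other point lies strictly to the left of (or on) the directed line p → q. (Equivalently: for every other point r, the cross product (q − p) × (r − p) ≥ 0.)
Starting point (lowest x, tie lowest y): (-8, 10). Wrap until returning to start. Resulting hull: (-8, 10), (-6, -10), (-2, -9), (8, 9).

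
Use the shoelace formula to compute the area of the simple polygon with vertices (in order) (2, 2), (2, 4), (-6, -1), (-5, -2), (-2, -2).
Area = 39/2

Shoelace formula: Area = (1/2) |Σ_i (x_i · y_{i+1} − x_{i+1} · y_i)| (indices mod n). Compute each cross term:
  (2)(4) − (2)(2) = 4
  (2)(-1) − (-6)(4) = 22
  (-6)(-2) − (-5)(-1) = 7
  (-5)(-2) − (-2)(-2) = 6
  (-2)(2) − (2)(-2) = 0
Sum = 39, so (signed) Area = 39/2 = 39/2, |Area| = 39/2.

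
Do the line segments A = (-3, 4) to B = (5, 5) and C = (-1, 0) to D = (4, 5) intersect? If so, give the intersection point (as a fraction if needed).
Yes; intersection at (27/7, 34/7) (t = 6/7 on AB, s = 34/35 on CD)

Parametrize AB as A + t(B − A) = (-3 + 8 t, 4 + 1 t) and CD as C + s(D − C) = (-1 + 5 s, 0 + 5 s). Solve the linear system for (t, s). Determinant = -35 ≠ 0, so a unique intersection of the containing lines exists. Solution: t = 6/7, s = 34/35 — both in [0, 1], so the segments cross. Intersection point: (27/7, 34/7).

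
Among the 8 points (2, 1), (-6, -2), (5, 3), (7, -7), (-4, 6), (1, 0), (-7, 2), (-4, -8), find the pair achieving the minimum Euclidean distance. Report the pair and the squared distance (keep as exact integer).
Pair = ((2, 1), (1, 0)); squared distance = 2

Compute all C(8, 2) = 28 pairwise squared distances (x_i − x_j)² + (y_i − y_j)². The minimum is 2, attained by the pair ((2, 1), (1, 0)).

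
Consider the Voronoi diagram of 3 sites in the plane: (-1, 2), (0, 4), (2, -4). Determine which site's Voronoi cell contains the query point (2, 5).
Nearest site = (0, 4)

The Voronoi cell of site s contains exactly those query points closer to s than to any other site. Compute squared distances from q = (2, 5) to each site:
  (0 − 2)² + (4 − 5)² = 5
  (-1 − 2)² + (2 − 5)² = 18
  (2 − 2)² + (-4 − 5)² = 81
Minimum is attained by (0, 4), so q lies in its Voronoi cell.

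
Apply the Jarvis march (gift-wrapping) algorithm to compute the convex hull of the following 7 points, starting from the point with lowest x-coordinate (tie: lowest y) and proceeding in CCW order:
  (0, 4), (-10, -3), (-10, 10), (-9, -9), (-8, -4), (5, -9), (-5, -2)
Hull (CCW) = [(-10, -3), (-9, -9), (5, -9), (0, 4), (-10, 10)]

Jarvis march: at each step, from the current hull vertex p, select the next vertex q as the point such that every other point lies strictly to the left of (or on) the directed line p → q. (Equivalently: for every other point r, the cross product (q − p) × (r − p) ≥ 0.)
Starting point (lowest x, tie lowest y): (-10, -3). Wrap until returning to start. Resulting hull: (-10, -3), (-9, -9), (5, -9), (0, 4), (-10, 10).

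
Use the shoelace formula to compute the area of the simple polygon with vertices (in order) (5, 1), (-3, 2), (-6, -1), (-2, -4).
Area = 34

Shoelace formula: Area = (1/2) |Σ_i (x_i · y_{i+1} − x_{i+1} · y_i)| (indices mod n). Compute each cross term:
  (5)(2) − (-3)(1) = 13
  (-3)(-1) − (-6)(2) = 15
  (-6)(-4) − (-2)(-1) = 22
  (-2)(1) − (5)(-4) = 18
Sum = 68, so (signed) Area = 68/2 = 34, |Area| = 34.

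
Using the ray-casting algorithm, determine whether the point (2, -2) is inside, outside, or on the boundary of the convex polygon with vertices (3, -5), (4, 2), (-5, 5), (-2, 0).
The point (2, -2) lies strictly inside the polygon

Cast a horizontal ray to the right from the query point and count how many polygon edges it crosses (each edge strictly once or zero times, handled with the usual half-open convention). 
Parity of crossings → odd ⇒ inside.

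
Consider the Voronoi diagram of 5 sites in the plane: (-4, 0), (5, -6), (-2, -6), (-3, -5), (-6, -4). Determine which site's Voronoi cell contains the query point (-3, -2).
Nearest site = (-4, 0)

The Voronoi cell of site s contains exactly those query points closer to s than to any other site. Compute squared distances from q = (-3, -2) to each site:
  (-4 − -3)² + (0 − -2)² = 5
  (-3 − -3)² + (-5 − -2)² = 9
  (-6 − -3)² + (-4 − -2)² = 13
  (-2 − -3)² + (-6 − -2)² = 17
  (5 − -3)² + (-6 − -2)² = 80
Minimum is attained by (-4, 0), so q lies in its Voronoi cell.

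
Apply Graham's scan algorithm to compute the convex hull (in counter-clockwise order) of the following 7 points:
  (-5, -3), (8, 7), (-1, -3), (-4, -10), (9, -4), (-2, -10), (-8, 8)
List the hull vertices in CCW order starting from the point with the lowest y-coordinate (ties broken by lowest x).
Hull (CCW) = [(-4, -10), (-2, -10), (9, -4), (8, 7), (-8, 8)]

Graham scan procedure:
  1. Find the pivot p₀ = point with lowest y (tie → lowest x): (-4, -10).
  2. Sort the remaining points by polar angle around p₀.
  3. Walk through sorted points, maintaining a stack; pop the top while the last three entries make a non-left turn (cross product ≤ 0).
  4. Final stack is the convex hull in CCW order: (-4, -10), (-2, -10), (9, -4), (8, 7), (-8, 8).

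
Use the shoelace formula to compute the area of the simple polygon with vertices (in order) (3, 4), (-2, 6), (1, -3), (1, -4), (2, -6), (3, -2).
Area = 59/2

Shoelace formula: Area = (1/2) |Σ_i (x_i · y_{i+1} − x_{i+1} · y_i)| (indices mod n). Compute each cross term:
  (3)(6) − (-2)(4) = 26
  (-2)(-3) − (1)(6) = 0
  (1)(-4) − (1)(-3) = -1
  (1)(-6) − (2)(-4) = 2
  (2)(-2) − (3)(-6) = 14
  (3)(4) − (3)(-2) = 18
Sum = 59, so (signed) Area = 59/2 = 59/2, |Area| = 59/2.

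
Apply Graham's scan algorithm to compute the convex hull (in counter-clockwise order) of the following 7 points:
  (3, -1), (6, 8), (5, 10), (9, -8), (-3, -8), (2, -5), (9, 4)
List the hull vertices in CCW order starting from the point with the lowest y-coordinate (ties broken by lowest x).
Hull (CCW) = [(-3, -8), (9, -8), (9, 4), (5, 10)]

Graham scan procedure:
  1. Find the pivot p₀ = point with lowest y (tie → lowest x): (-3, -8).
  2. Sort the remaining points by polar angle around p₀.
  3. Walk through sorted points, maintaining a stack; pop the top while the last three entries make a non-left turn (cross product ≤ 0).
  4. Final stack is the convex hull in CCW order: (-3, -8), (9, -8), (9, 4), (5, 10).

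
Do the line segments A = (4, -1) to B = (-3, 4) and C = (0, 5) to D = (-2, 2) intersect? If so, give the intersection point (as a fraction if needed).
Yes; intersection at (-44/31, 89/31) (t = 24/31 on AB, s = 22/31 on CD)

Parametrize AB as A + t(B − A) = (4 + -7 t, -1 + 5 t) and CD as C + s(D − C) = (0 + -2 s, 5 + -3 s). Solve the linear system for (t, s). Determinant = -31 ≠ 0, so a unique intersection of the containing lines exists. Solution: t = 24/31, s = 22/31 — both in [0, 1], so the segments cross. Intersection point: (-44/31, 89/31).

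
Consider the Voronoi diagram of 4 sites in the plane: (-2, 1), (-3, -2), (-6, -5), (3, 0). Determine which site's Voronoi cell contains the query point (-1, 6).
Nearest site = (-2, 1)

The Voronoi cell of site s contains exactly those query points closer to s than to any other site. Compute squared distances from q = (-1, 6) to each site:
  (-2 − -1)² + (1 − 6)² = 26
  (3 − -1)² + (0 − 6)² = 52
  (-3 − -1)² + (-2 − 6)² = 68
  (-6 − -1)² + (-5 − 6)² = 146
Minimum is attained by (-2, 1), so q lies in its Voronoi cell.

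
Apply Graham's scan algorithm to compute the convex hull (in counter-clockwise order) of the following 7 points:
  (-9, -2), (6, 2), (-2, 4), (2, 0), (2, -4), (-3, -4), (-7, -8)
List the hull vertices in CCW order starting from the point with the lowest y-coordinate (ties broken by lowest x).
Hull (CCW) = [(-7, -8), (2, -4), (6, 2), (-2, 4), (-9, -2)]

Graham scan procedure:
  1. Find the pivot p₀ = point with lowest y (tie → lowest x): (-7, -8).
  2. Sort the remaining points by polar angle around p₀.
  3. Walk through sorted points, maintaining a stack; pop the top while the last three entries make a non-left turn (cross product ≤ 0).
  4. Final stack is the convex hull in CCW order: (-7, -8), (2, -4), (6, 2), (-2, 4), (-9, -2).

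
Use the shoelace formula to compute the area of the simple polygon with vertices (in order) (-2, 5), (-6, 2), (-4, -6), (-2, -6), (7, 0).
Area = 159/2

Shoelace formula: Area = (1/2) |Σ_i (x_i · y_{i+1} − x_{i+1} · y_i)| (indices mod n). Compute each cross term:
  (-2)(2) − (-6)(5) = 26
  (-6)(-6) − (-4)(2) = 44
  (-4)(-6) − (-2)(-6) = 12
  (-2)(0) − (7)(-6) = 42
  (7)(5) − (-2)(0) = 35
Sum = 159, so (signed) Area = 159/2 = 159/2, |Area| = 159/2.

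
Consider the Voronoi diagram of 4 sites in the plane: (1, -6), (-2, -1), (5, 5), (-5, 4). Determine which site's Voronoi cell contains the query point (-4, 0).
Nearest site = (-2, -1)

The Voronoi cell of site s contains exactly those query points closer to s than to any other site. Compute squared distances from q = (-4, 0) to each site:
  (-2 − -4)² + (-1 − 0)² = 5
  (-5 − -4)² + (4 − 0)² = 17
  (1 − -4)² + (-6 − 0)² = 61
  (5 − -4)² + (5 − 0)² = 106
Minimum is attained by (-2, -1), so q lies in its Voronoi cell.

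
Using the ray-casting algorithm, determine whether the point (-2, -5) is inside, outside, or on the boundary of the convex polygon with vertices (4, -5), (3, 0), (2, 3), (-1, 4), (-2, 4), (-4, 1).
The point (-2, -5) lies strictly outside the polygon

Cast a horizontal ray to the right from the query point and count how many polygon edges it crosses (each edge strictly once or zero times, handled with the usual half-open convention). 
Parity of crossings → even ⇒ outside.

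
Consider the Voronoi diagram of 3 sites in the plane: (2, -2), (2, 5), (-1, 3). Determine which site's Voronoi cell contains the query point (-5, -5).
Nearest site = (2, -2)

The Voronoi cell of site s contains exactly those query points closer to s than to any other site. Compute squared distances from q = (-5, -5) to each site:
  (2 − -5)² + (-2 − -5)² = 58
  (-1 − -5)² + (3 − -5)² = 80
  (2 − -5)² + (5 − -5)² = 149
Minimum is attained by (2, -2), so q lies in its Voronoi cell.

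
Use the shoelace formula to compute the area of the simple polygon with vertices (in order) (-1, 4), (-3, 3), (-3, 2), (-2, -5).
Area = 9

Shoelace formula: Area = (1/2) |Σ_i (x_i · y_{i+1} − x_{i+1} · y_i)| (indices mod n). Compute each cross term:
  (-1)(3) − (-3)(4) = 9
  (-3)(2) − (-3)(3) = 3
  (-3)(-5) − (-2)(2) = 19
  (-2)(4) − (-1)(-5) = -13
Sum = 18, so (signed) Area = 18/2 = 9, |Area| = 9.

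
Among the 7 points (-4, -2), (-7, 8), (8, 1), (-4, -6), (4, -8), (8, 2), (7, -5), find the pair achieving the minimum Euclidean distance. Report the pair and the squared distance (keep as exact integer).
Pair = ((8, 1), (8, 2)); squared distance = 1

Compute all C(7, 2) = 21 pairwise squared distances (x_i − x_j)² + (y_i − y_j)². The minimum is 1, attained by the pair ((8, 1), (8, 2)).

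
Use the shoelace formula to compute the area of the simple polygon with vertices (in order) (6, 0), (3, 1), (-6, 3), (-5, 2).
Area = 6

Shoelace formula: Area = (1/2) |Σ_i (x_i · y_{i+1} − x_{i+1} · y_i)| (indices mod n). Compute each cross term:
  (6)(1) − (3)(0) = 6
  (3)(3) − (-6)(1) = 15
  (-6)(2) − (-5)(3) = 3
  (-5)(0) − (6)(2) = -12
Sum = 12, so (signed) Area = 12/2 = 6, |Area| = 6.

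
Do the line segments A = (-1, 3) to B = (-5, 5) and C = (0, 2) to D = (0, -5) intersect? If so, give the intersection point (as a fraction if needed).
No (intersection of containing lines falls outside at least one segment)

Parametrize and solve: t = -1/4, s = -1/14. At least one of these is outside [0, 1], so the segments do not intersect.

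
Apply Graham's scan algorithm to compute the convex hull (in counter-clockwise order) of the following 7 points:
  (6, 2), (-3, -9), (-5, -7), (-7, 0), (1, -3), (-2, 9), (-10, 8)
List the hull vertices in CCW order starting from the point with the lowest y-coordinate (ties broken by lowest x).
Hull (CCW) = [(-3, -9), (6, 2), (-2, 9), (-10, 8), (-5, -7)]

Graham scan procedure:
  1. Find the pivot p₀ = point with lowest y (tie → lowest x): (-3, -9).
  2. Sort the remaining points by polar angle around p₀.
  3. Walk through sorted points, maintaining a stack; pop the top while the last three entries make a non-left turn (cross product ≤ 0).
  4. Final stack is the convex hull in CCW order: (-3, -9), (6, 2), (-2, 9), (-10, 8), (-5, -7).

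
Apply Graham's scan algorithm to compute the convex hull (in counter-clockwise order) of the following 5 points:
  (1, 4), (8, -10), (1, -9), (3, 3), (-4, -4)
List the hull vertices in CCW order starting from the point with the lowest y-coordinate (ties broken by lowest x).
Hull (CCW) = [(8, -10), (3, 3), (1, 4), (-4, -4), (1, -9)]

Graham scan procedure:
  1. Find the pivot p₀ = point with lowest y (tie → lowest x): (8, -10).
  2. Sort the remaining points by polar angle around p₀.
  3. Walk through sorted points, maintaining a stack; pop the top while the last three entries make a non-left turn (cross product ≤ 0).
  4. Final stack is the convex hull in CCW order: (8, -10), (3, 3), (1, 4), (-4, -4), (1, -9).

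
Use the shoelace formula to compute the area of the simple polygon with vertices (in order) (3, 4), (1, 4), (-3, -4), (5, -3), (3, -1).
Area = 32

Shoelace formula: Area = (1/2) |Σ_i (x_i · y_{i+1} − x_{i+1} · y_i)| (indices mod n). Compute each cross term:
  (3)(4) − (1)(4) = 8
  (1)(-4) − (-3)(4) = 8
  (-3)(-3) − (5)(-4) = 29
  (5)(-1) − (3)(-3) = 4
  (3)(4) − (3)(-1) = 15
Sum = 64, so (signed) Area = 64/2 = 32, |Area| = 32.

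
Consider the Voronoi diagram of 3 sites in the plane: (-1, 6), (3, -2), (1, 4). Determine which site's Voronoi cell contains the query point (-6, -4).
Nearest site = (3, -2)

The Voronoi cell of site s contains exactly those query points closer to s than to any other site. Compute squared distances from q = (-6, -4) to each site:
  (3 − -6)² + (-2 − -4)² = 85
  (1 − -6)² + (4 − -4)² = 113
  (-1 − -6)² + (6 − -4)² = 125
Minimum is attained by (3, -2), so q lies in its Voronoi cell.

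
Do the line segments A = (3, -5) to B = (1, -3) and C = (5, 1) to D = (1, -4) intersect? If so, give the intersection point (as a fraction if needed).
Yes; intersection at (13/9, -31/9) (t = 7/9 on AB, s = 8/9 on CD)

Parametrize AB as A + t(B − A) = (3 + -2 t, -5 + 2 t) and CD as C + s(D − C) = (5 + -4 s, 1 + -5 s). Solve the linear system for (t, s). Determinant = -18 ≠ 0, so a unique intersection of the containing lines exists. Solution: t = 7/9, s = 8/9 — both in [0, 1], so the segments cross. Intersection point: (13/9, -31/9).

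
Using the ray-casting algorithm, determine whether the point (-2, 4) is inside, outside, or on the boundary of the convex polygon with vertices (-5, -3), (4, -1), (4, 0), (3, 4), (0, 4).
The point (-2, 4) lies strictly outside the polygon

Cast a horizontal ray to the right from the query point and count how many polygon edges it crosses (each edge strictly once or zero times, handled with the usual half-open convention). 
Parity of crossings → even ⇒ outside.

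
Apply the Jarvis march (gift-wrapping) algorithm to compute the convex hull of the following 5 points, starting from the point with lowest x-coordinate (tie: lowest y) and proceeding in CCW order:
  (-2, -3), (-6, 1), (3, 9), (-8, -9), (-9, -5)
Hull (CCW) = [(-9, -5), (-8, -9), (-2, -3), (3, 9), (-6, 1)]

Jarvis march: at each step, from the current hull vertex p, select the next vertex q as the point such that every other point lies strictly to the left of (or on) the directed line p → q. (Equivalently: for every other point r, the cross product (q − p) × (r − p) ≥ 0.)
Starting point (lowest x, tie lowest y): (-9, -5). Wrap until returning to start. Resulting hull: (-9, -5), (-8, -9), (-2, -3), (3, 9), (-6, 1).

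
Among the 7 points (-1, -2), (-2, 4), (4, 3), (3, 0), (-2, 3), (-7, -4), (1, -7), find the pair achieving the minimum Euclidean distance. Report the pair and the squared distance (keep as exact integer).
Pair = ((-2, 4), (-2, 3)); squared distance = 1

Compute all C(7, 2) = 21 pairwise squared distances (x_i − x_j)² + (y_i − y_j)². The minimum is 1, attained by the pair ((-2, 4), (-2, 3)).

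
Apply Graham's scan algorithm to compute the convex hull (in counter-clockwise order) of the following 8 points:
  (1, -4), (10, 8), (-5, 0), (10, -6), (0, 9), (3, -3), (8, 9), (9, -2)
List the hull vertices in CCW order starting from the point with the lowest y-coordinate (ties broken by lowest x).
Hull (CCW) = [(10, -6), (10, 8), (8, 9), (0, 9), (-5, 0), (1, -4)]

Graham scan procedure:
  1. Find the pivot p₀ = point with lowest y (tie → lowest x): (10, -6).
  2. Sort the remaining points by polar angle around p₀.
  3. Walk through sorted points, maintaining a stack; pop the top while the last three entries make a non-left turn (cross product ≤ 0).
  4. Final stack is the convex hull in CCW order: (10, -6), (10, 8), (8, 9), (0, 9), (-5, 0), (1, -4).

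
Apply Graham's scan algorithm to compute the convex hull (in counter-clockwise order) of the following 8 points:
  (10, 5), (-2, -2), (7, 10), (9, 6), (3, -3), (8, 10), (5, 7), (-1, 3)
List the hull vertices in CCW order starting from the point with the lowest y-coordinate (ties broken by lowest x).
Hull (CCW) = [(3, -3), (10, 5), (8, 10), (7, 10), (-1, 3), (-2, -2)]

Graham scan procedure:
  1. Find the pivot p₀ = point with lowest y (tie → lowest x): (3, -3).
  2. Sort the remaining points by polar angle around p₀.
  3. Walk through sorted points, maintaining a stack; pop the top while the last three entries make a non-left turn (cross product ≤ 0).
  4. Final stack is the convex hull in CCW order: (3, -3), (10, 5), (8, 10), (7, 10), (-1, 3), (-2, -2).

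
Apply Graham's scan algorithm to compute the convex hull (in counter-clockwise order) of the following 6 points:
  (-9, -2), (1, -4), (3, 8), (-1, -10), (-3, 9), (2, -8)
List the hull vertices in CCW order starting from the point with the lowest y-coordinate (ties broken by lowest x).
Hull (CCW) = [(-1, -10), (2, -8), (3, 8), (-3, 9), (-9, -2)]

Graham scan procedure:
  1. Find the pivot p₀ = point with lowest y (tie → lowest x): (-1, -10).
  2. Sort the remaining points by polar angle around p₀.
  3. Walk through sorted points, maintaining a stack; pop the top while the last three entries make a non-left turn (cross product ≤ 0).
  4. Final stack is the convex hull in CCW order: (-1, -10), (2, -8), (3, 8), (-3, 9), (-9, -2).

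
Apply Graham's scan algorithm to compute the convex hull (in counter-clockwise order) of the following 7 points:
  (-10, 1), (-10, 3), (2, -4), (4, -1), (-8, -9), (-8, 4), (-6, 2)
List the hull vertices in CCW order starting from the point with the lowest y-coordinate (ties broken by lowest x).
Hull (CCW) = [(-8, -9), (2, -4), (4, -1), (-8, 4), (-10, 3), (-10, 1)]

Graham scan procedure:
  1. Find the pivot p₀ = point with lowest y (tie → lowest x): (-8, -9).
  2. Sort the remaining points by polar angle around p₀.
  3. Walk through sorted points, maintaining a stack; pop the top while the last three entries make a non-left turn (cross product ≤ 0).
  4. Final stack is the convex hull in CCW order: (-8, -9), (2, -4), (4, -1), (-8, 4), (-10, 3), (-10, 1).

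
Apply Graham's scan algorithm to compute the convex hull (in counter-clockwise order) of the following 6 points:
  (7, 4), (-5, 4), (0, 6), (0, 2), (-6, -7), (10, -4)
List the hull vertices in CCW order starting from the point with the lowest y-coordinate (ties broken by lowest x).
Hull (CCW) = [(-6, -7), (10, -4), (7, 4), (0, 6), (-5, 4)]

Graham scan procedure:
  1. Find the pivot p₀ = point with lowest y (tie → lowest x): (-6, -7).
  2. Sort the remaining points by polar angle around p₀.
  3. Walk through sorted points, maintaining a stack; pop the top while the last three entries make a non-left turn (cross product ≤ 0).
  4. Final stack is the convex hull in CCW order: (-6, -7), (10, -4), (7, 4), (0, 6), (-5, 4).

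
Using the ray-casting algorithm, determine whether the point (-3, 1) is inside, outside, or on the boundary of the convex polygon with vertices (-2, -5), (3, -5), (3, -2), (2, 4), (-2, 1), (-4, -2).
The point (-3, 1) lies strictly outside the polygon

Cast a horizontal ray to the right from the query point and count how many polygon edges it crosses (each edge strictly once or zero times, handled with the usual half-open convention). 
Parity of crossings → even ⇒ outside.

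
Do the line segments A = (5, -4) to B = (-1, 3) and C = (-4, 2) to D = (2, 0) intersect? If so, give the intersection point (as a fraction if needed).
Yes; intersection at (7/5, 1/5) (t = 3/5 on AB, s = 9/10 on CD)

Parametrize AB as A + t(B − A) = (5 + -6 t, -4 + 7 t) and CD as C + s(D − C) = (-4 + 6 s, 2 + -2 s). Solve the linear system for (t, s). Determinant = 30 ≠ 0, so a unique intersection of the containing lines exists. Solution: t = 3/5, s = 9/10 — both in [0, 1], so the segments cross. Intersection point: (7/5, 1/5).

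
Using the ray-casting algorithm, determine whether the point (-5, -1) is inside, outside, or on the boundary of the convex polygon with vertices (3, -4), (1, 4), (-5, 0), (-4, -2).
The point (-5, -1) lies strictly outside the polygon

Cast a horizontal ray to the right from the query point and count how many polygon edges it crosses (each edge strictly once or zero times, handled with the usual half-open convention). 
Parity of crossings → even ⇒ outside.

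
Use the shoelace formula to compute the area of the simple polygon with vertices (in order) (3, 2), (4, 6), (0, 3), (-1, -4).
Area = 35/2

Shoelace formula: Area = (1/2) |Σ_i (x_i · y_{i+1} − x_{i+1} · y_i)| (indices mod n). Compute each cross term:
  (3)(6) − (4)(2) = 10
  (4)(3) − (0)(6) = 12
  (0)(-4) − (-1)(3) = 3
  (-1)(2) − (3)(-4) = 10
Sum = 35, so (signed) Area = 35/2 = 35/2, |Area| = 35/2.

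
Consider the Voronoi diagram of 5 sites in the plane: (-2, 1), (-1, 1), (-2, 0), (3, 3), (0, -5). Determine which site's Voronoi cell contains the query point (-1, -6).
Nearest site = (0, -5)

The Voronoi cell of site s contains exactly those query points closer to s than to any other site. Compute squared distances from q = (-1, -6) to each site:
  (0 − -1)² + (-5 − -6)² = 2
  (-2 − -1)² + (0 − -6)² = 37
  (-1 − -1)² + (1 − -6)² = 49
  (-2 − -1)² + (1 − -6)² = 50
  (3 − -1)² + (3 − -6)² = 97
Minimum is attained by (0, -5), so q lies in its Voronoi cell.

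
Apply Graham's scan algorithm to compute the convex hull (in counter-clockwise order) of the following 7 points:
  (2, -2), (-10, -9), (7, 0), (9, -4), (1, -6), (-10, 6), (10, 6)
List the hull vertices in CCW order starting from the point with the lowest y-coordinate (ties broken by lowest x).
Hull (CCW) = [(-10, -9), (9, -4), (10, 6), (-10, 6)]

Graham scan procedure:
  1. Find the pivot p₀ = point with lowest y (tie → lowest x): (-10, -9).
  2. Sort the remaining points by polar angle around p₀.
  3. Walk through sorted points, maintaining a stack; pop the top while the last three entries make a non-left turn (cross product ≤ 0).
  4. Final stack is the convex hull in CCW order: (-10, -9), (9, -4), (10, 6), (-10, 6).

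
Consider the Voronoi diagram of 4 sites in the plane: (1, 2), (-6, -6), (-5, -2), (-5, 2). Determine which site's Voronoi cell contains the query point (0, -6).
Nearest site = (-6, -6)

The Voronoi cell of site s contains exactly those query points closer to s than to any other site. Compute squared distances from q = (0, -6) to each site:
  (-6 − 0)² + (-6 − -6)² = 36
  (-5 − 0)² + (-2 − -6)² = 41
  (1 − 0)² + (2 − -6)² = 65
  (-5 − 0)² + (2 − -6)² = 89
Minimum is attained by (-6, -6), so q lies in its Voronoi cell.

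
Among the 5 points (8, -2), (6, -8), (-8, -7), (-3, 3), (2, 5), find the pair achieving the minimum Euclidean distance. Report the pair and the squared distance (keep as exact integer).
Pair = ((-3, 3), (2, 5)); squared distance = 29

Compute all C(5, 2) = 10 pairwise squared distances (x_i − x_j)² + (y_i − y_j)². The minimum is 29, attained by the pair ((-3, 3), (2, 5)).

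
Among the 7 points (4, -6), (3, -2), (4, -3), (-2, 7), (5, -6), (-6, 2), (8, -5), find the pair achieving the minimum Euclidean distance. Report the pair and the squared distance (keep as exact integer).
Pair = ((4, -6), (5, -6)); squared distance = 1

Compute all C(7, 2) = 21 pairwise squared distances (x_i − x_j)² + (y_i − y_j)². The minimum is 1, attained by the pair ((4, -6), (5, -6)).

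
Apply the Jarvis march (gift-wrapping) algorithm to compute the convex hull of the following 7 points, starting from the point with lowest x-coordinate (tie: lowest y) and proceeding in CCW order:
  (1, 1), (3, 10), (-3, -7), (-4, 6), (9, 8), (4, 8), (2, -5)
Hull (CCW) = [(-4, 6), (-3, -7), (2, -5), (9, 8), (3, 10)]

Jarvis march: at each step, from the current hull vertex p, select the next vertex q as the point such that every other point lies strictly to the left of (or on) the directed line p → q. (Equivalently: for every other point r, the cross product (q − p) × (r − p) ≥ 0.)
Starting point (lowest x, tie lowest y): (-4, 6). Wrap until returning to start. Resulting hull: (-4, 6), (-3, -7), (2, -5), (9, 8), (3, 10).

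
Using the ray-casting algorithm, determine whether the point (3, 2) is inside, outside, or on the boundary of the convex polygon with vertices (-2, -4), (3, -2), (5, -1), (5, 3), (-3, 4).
The point (3, 2) lies strictly inside the polygon

Cast a horizontal ray to the right from the query point and count how many polygon edges it crosses (each edge strictly once or zero times, handled with the usual half-open convention). 
Parity of crossings → odd ⇒ inside.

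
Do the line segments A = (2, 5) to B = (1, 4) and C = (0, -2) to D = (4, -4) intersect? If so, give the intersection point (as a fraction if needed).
No (intersection of containing lines falls outside at least one segment)

Parametrize and solve: t = 16/3, s = -5/6. At least one of these is outside [0, 1], so the segments do not intersect.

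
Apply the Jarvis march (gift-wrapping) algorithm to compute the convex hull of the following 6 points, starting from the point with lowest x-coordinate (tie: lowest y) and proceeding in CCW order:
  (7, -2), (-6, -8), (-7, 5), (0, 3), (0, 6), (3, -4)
Hull (CCW) = [(-7, 5), (-6, -8), (3, -4), (7, -2), (0, 6)]

Jarvis march: at each step, from the current hull vertex p, select the next vertex q as the point such that every other point lies strictly to the left of (or on) the directed line p → q. (Equivalently: for every other point r, the cross product (q − p) × (r − p) ≥ 0.)
Starting point (lowest x, tie lowest y): (-7, 5). Wrap until returning to start. Resulting hull: (-7, 5), (-6, -8), (3, -4), (7, -2), (0, 6).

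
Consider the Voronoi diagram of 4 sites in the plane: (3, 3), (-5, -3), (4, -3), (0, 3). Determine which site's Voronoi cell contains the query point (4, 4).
Nearest site = (3, 3)

The Voronoi cell of site s contains exactly those query points closer to s than to any other site. Compute squared distances from q = (4, 4) to each site:
  (3 − 4)² + (3 − 4)² = 2
  (0 − 4)² + (3 − 4)² = 17
  (4 − 4)² + (-3 − 4)² = 49
  (-5 − 4)² + (-3 − 4)² = 130
Minimum is attained by (3, 3), so q lies in its Voronoi cell.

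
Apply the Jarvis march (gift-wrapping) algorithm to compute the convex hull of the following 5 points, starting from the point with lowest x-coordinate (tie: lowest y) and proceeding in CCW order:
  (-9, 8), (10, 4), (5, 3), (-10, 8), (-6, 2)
Hull (CCW) = [(-10, 8), (-6, 2), (5, 3), (10, 4), (-9, 8)]

Jarvis march: at each step, from the current hull vertex p, select the next vertex q as the point such that every other point lies strictly to the left of (or on) the directed line p → q. (Equivalently: for every other point r, the cross product (q − p) × (r − p) ≥ 0.)
Starting point (lowest x, tie lowest y): (-10, 8). Wrap until returning to start. Resulting hull: (-10, 8), (-6, 2), (5, 3), (10, 4), (-9, 8).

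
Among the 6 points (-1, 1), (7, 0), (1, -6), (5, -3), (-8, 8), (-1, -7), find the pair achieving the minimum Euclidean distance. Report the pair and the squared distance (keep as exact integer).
Pair = ((1, -6), (-1, -7)); squared distance = 5

Compute all C(6, 2) = 15 pairwise squared distances (x_i − x_j)² + (y_i − y_j)². The minimum is 5, attained by the pair ((1, -6), (-1, -7)).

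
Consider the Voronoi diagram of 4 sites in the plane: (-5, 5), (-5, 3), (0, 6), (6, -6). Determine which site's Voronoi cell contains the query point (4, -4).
Nearest site = (6, -6)

The Voronoi cell of site s contains exactly those query points closer to s than to any other site. Compute squared distances from q = (4, -4) to each site:
  (6 − 4)² + (-6 − -4)² = 8
  (0 − 4)² + (6 − -4)² = 116
  (-5 − 4)² + (3 − -4)² = 130
  (-5 − 4)² + (5 − -4)² = 162
Minimum is attained by (6, -6), so q lies in its Voronoi cell.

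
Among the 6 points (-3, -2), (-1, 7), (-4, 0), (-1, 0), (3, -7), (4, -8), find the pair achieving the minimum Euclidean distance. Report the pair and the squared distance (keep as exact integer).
Pair = ((3, -7), (4, -8)); squared distance = 2

Compute all C(6, 2) = 15 pairwise squared distances (x_i − x_j)² + (y_i − y_j)². The minimum is 2, attained by the pair ((3, -7), (4, -8)).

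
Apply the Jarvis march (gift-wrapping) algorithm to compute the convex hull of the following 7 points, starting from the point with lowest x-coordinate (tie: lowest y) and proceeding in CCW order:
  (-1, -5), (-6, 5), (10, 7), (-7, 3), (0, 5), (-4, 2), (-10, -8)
Hull (CCW) = [(-10, -8), (-1, -5), (10, 7), (-6, 5), (-7, 3)]

Jarvis march: at each step, from the current hull vertex p, select the next vertex q as the point such that every other point lies strictly to the left of (or on) the directed line p → q. (Equivalently: for every other point r, the cross product (q − p) × (r − p) ≥ 0.)
Starting point (lowest x, tie lowest y): (-10, -8). Wrap until returning to start. Resulting hull: (-10, -8), (-1, -5), (10, 7), (-6, 5), (-7, 3).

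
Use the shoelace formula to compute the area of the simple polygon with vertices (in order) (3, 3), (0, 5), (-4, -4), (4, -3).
Area = 42

Shoelace formula: Area = (1/2) |Σ_i (x_i · y_{i+1} − x_{i+1} · y_i)| (indices mod n). Compute each cross term:
  (3)(5) − (0)(3) = 15
  (0)(-4) − (-4)(5) = 20
  (-4)(-3) − (4)(-4) = 28
  (4)(3) − (3)(-3) = 21
Sum = 84, so (signed) Area = 84/2 = 42, |Area| = 42.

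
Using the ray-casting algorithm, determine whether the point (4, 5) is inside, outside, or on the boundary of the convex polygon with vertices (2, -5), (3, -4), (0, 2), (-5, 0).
The point (4, 5) lies strictly outside the polygon

Cast a horizontal ray to the right from the query point and count how many polygon edges it crosses (each edge strictly once or zero times, handled with the usual half-open convention). 
Parity of crossings → even ⇒ outside.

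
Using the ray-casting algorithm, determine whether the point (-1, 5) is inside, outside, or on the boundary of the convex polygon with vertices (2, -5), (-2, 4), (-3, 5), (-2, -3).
The point (-1, 5) lies strictly outside the polygon

Cast a horizontal ray to the right from the query point and count how many polygon edges it crosses (each edge strictly once or zero times, handled with the usual half-open convention). 
Parity of crossings → even ⇒ outside.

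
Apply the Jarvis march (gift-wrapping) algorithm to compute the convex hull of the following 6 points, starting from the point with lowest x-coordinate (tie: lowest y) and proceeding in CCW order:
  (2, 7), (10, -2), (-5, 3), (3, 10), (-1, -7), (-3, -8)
Hull (CCW) = [(-5, 3), (-3, -8), (10, -2), (3, 10)]

Jarvis march: at each step, from the current hull vertex p, select the next vertex q as the point such that every other point lies strictly to the left of (or on) the directed line p → q. (Equivalently: for every other point r, the cross product (q − p) × (r − p) ≥ 0.)
Starting point (lowest x, tie lowest y): (-5, 3). Wrap until returning to start. Resulting hull: (-5, 3), (-3, -8), (10, -2), (3, 10).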